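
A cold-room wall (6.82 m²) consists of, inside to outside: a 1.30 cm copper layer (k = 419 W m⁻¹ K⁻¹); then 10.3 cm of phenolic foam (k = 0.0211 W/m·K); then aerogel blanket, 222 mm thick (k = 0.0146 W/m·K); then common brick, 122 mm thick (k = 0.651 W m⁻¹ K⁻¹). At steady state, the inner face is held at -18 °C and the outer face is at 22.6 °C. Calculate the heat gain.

Q = 13.7 W

Treat each layer as a resistance in series:
  R_copper = L/(kA) = 0.0130/(419·6.82) = 4.549×10^-6 K/W
  R_phenolic foam = L/(kA) = 0.103/(0.0211·6.82) = 0.7158 K/W
  R_aerogel blanket = L/(kA) = 0.222/(0.0146·6.82) = 2.230 K/W
  R_common brick = L/(kA) = 0.122/(0.651·6.82) = 0.02748 K/W
ΣR = 4.549×10^-6 + 0.7158 + 2.230 + 0.02748 = 2.973 K/W
Q = ΔT/ΣR = (-18 °C − 22.6 °C)/2.973 = -13.7 W
(Negative Q ⇒ heat flows inward; heat gain = 13.7 W.)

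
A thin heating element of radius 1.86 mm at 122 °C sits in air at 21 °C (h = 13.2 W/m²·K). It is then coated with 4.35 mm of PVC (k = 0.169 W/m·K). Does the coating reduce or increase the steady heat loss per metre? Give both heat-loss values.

increases: 15.6 → 32.8 W/m

Critical radius for a cylinder: r_cr = k/h = 0.0128 m = 1.28 cm.
Outer radius after coating: r₂ = 0.00186 + 0.00435 = 0.00621 m.
Since r₁ < r_cr and r₂ ≤ r_cr, the coating moves toward the maximum at r_cr — heat loss rises.
Bare: R = 1/(2πr₁h) = 6.482 m·K/W; Q = 101/6.482 = 15.6 W/m.
Coated: R = R_cond + R_conv = 3.077 m·K/W; Q = 101/3.077 = 32.8 W/m.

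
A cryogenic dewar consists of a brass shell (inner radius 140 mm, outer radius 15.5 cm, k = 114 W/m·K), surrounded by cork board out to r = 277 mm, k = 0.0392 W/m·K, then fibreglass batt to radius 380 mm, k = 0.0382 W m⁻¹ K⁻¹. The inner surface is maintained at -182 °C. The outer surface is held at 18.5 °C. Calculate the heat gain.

Series thermal resistances, inner to outer:
  R_brass = (1/0.140 − 1/0.155)/(4πk) = 0.6912/(4π·114) = 4.825×10^-4 K/W
  R_cork board = (1/0.155 − 1/0.277)/(4πk) = 2.842/(4π·0.0392) = 5.768 K/W
  R_fibreglass batt = (1/0.277 − 1/0.380)/(4πk) = 0.9785/(4π·0.0382) = 2.038 K/W
ΣR = 4.825×10^-4 + 5.768 + 2.038 = 7.806 K/W
Q = ΔT/ΣR = (-182 °C − 18.5 °C)/7.806 = -25.7 W
(Negative Q ⇒ heat flows inward; heat gain = 25.7 W.)

Q = 25.7 W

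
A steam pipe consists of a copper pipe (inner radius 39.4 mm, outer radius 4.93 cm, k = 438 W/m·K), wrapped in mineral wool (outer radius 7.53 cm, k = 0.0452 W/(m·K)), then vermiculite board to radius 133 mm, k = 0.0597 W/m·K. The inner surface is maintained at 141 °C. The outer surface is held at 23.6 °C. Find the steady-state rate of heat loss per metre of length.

Q' = 39.0 W/m

Resistance network (inner→outer):
  R'_copper = ln(0.0493/0.0394)/(2πk) = 0.2242/(2π·438) = 8.145×10^-5 m·K/W
  R'_mineral wool = ln(0.0753/0.0493)/(2πk) = 0.4236/(2π·0.0452) = 1.491 m·K/W
  R'_vermiculite board = ln(0.133/0.0753)/(2πk) = 0.5689/(2π·0.0597) = 1.517 m·K/W
ΣR = 8.145×10^-5 + 1.491 + 1.517 = 3.008 m·K/W
Q' = ΔT/ΣR = (141 °C − 23.6 °C)/3.008 = 39.0 W/m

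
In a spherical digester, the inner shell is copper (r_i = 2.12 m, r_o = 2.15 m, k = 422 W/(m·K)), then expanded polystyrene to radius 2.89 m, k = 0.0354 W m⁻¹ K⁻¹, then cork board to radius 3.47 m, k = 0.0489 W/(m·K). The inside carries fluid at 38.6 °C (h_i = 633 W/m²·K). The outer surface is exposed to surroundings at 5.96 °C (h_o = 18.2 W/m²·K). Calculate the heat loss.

Series thermal resistances, inner to outer:
  R_conv,in = 1/(4πr²h) = 1/(4π·2.12²·633) = 2.797×10^-5 K/W
  R_copper = (1/2.12 − 1/2.15)/(4πk) = 0.006582/(4π·422) = 1.241×10^-6 K/W
  R_expanded polystyrene = (1/2.15 − 1/2.89)/(4πk) = 0.1191/(4π·0.0354) = 0.2677 K/W
  R_cork board = (1/2.89 − 1/3.47)/(4πk) = 0.05784/(4π·0.0489) = 0.09412 K/W
  R_conv,out = 1/(4πr²h) = 1/(4π·3.47²·18.2) = 3.631×10^-4 K/W
ΣR = 2.797×10^-5 + 1.241×10^-6 + 0.2677 + 0.09412 + 3.631×10^-4 = 0.3622 K/W
Q = ΔT/ΣR = (38.6 °C − 5.96 °C)/0.3622 = 90.1 W

Q = 90.1 W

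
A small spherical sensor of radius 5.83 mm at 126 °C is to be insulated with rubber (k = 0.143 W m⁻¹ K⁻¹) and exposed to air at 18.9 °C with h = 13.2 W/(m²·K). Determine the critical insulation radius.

r_cr = 2.17 cm

For a sphere, r_cr = 2k_ins/h = 2·0.143/13.2 = 0.0217 m = 2.17 cm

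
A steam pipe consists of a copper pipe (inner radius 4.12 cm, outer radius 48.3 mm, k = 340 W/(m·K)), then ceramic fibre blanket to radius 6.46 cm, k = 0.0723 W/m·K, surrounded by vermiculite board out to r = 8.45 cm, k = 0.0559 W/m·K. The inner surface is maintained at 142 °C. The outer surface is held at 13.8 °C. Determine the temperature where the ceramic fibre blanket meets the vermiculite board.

Treat each layer as a resistance in series:
  R'_copper = ln(0.0483/0.0412)/(2πk) = 0.1590/(2π·340) = 7.443×10^-5 m·K/W
  R'_ceramic fibre blanket = ln(0.0646/0.0483)/(2πk) = 0.2908/(2π·0.0723) = 0.6401 m·K/W
  R'_vermiculite board = ln(0.0845/0.0646)/(2πk) = 0.2685/(2π·0.0559) = 0.7646 m·K/W
ΣR = 7.443×10^-5 + 0.6401 + 0.7646 = 1.405 m·K/W
Q' = ΔT/ΣR = (142 °C − 13.8 °C)/1.405 = 91.25 W/m
From the inner boundary to the ceramic fibre blanket/vermiculite board interface, ΣR_partial = 0.6402 m·K/W.
T_interface = T_in − Q'·ΣR_partial = 142 °C − (91.25)(0.6402) = 83.6 °C

T = 83.6 °C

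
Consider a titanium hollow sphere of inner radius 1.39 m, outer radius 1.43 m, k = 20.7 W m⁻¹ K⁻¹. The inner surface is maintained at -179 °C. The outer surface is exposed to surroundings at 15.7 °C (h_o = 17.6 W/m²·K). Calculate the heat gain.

Q = 85.1 kW

Series thermal resistances, inner to outer:
  R_titanium = (1/1.39 − 1/1.43)/(4πk) = 0.02012/(4π·20.7) = 7.736×10^-5 K/W
  R_conv,out = 1/(4πr²h) = 1/(4π·1.43²·17.6) = 0.002211 K/W
ΣR = 7.736×10^-5 + 0.002211 = 0.002288 K/W
Q = ΔT/ΣR = (-179 °C − 15.7 °C)/0.002288 = -85100 W
(Negative Q ⇒ heat flows inward; heat gain = 85100 W.)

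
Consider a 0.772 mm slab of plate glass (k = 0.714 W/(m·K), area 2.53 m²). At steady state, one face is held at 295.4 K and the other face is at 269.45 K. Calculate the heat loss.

Q = 60700 W

Q = kA·ΔT/L = 0.714 × 2.53 × |295.4 K − 269.45 K| / 7.72×10^-4 = 60700 W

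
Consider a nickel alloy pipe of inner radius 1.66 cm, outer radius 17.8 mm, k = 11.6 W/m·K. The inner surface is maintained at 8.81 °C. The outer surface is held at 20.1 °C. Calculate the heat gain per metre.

Q' = 11800 W/m

Q' = 2πk·ΔT/ln(r₂/r₁) = 2π × 11.6 × 11.29 / ln(0.0178/0.0166) = 11800 W/m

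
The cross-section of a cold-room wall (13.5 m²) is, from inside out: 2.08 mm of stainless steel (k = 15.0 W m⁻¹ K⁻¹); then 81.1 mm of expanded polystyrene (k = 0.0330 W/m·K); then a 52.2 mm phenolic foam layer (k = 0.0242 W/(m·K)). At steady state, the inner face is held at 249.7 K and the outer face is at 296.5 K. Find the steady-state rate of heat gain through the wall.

Q = 137 W

Resistance network (inner→outer):
  R_stainless steel = L/(kA) = 0.00208/(15.0·13.5) = 1.027×10^-5 K/W
  R_expanded polystyrene = L/(kA) = 0.0811/(0.0330·13.5) = 0.1820 K/W
  R_phenolic foam = L/(kA) = 0.0522/(0.0242·13.5) = 0.1598 K/W
ΣR = 1.027×10^-5 + 0.1820 + 0.1598 = 0.3418 K/W
Q = ΔT/ΣR = (249.7 K − 296.5 K)/0.3418 = -137 W
(Negative Q ⇒ heat flows inward; heat gain = 137 W.)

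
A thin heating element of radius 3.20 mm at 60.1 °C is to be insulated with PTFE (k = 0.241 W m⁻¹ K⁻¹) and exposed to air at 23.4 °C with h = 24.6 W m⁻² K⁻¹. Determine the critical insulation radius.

For a cylinder, r_cr = k_ins/h = 0.241/24.6 = 0.00980 m = 0.980 cm

r_cr = 0.980 cm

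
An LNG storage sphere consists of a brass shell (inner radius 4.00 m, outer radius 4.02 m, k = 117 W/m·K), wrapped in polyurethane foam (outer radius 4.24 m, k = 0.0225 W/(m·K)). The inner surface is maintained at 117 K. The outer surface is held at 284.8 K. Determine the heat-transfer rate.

Resistance network (inner→outer):
  R_brass = (1/4.00 − 1/4.02)/(4πk) = 0.001244/(4π·117) = 8.460×10^-7 K/W
  R_polyurethane foam = (1/4.02 − 1/4.24)/(4πk) = 0.01291/(4π·0.0225) = 0.04565 K/W
ΣR = 8.460×10^-7 + 0.04565 = 0.04565 K/W
Q = ΔT/ΣR = (117 K − 284.8 K)/0.04565 = -3680 W
(Negative Q ⇒ heat flows inward; heat gain = 3680 W.)

Q = 3.68 kW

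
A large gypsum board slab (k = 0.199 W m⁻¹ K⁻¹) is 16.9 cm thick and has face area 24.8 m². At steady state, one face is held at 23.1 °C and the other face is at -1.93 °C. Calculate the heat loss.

Q = kA·ΔT/L = 0.199 × 24.8 × |23.1 °C − -1.93 °C| / 0.169 = 731 W

Q = 731 W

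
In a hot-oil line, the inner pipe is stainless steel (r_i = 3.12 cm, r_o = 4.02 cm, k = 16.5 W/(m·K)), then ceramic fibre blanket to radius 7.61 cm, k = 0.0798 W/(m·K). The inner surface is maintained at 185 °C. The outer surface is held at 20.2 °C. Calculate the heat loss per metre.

Q' = 129 W/m

Resistance network (inner→outer):
  R'_stainless steel = ln(0.0402/0.0312)/(2πk) = 0.2534/(2π·16.5) = 0.002445 m·K/W
  R'_ceramic fibre blanket = ln(0.0761/0.0402)/(2πk) = 0.6382/(2π·0.0798) = 1.273 m·K/W
ΣR = 0.002445 + 1.273 = 1.275 m·K/W
Q' = ΔT/ΣR = (185 °C − 20.2 °C)/1.275 = 129 W/m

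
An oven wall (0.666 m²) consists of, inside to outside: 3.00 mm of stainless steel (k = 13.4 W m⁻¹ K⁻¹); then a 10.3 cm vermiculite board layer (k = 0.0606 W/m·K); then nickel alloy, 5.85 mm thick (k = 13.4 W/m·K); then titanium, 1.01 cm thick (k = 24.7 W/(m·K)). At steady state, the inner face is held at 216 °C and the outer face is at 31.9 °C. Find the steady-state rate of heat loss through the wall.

Series thermal resistances, inner to outer:
  R_stainless steel = L/(kA) = 0.00300/(13.4·0.666) = 3.362×10^-4 K/W
  R_vermiculite board = L/(kA) = 0.103/(0.0606·0.666) = 2.552 K/W
  R_nickel alloy = L/(kA) = 0.00585/(13.4·0.666) = 6.555×10^-4 K/W
  R_titanium = L/(kA) = 0.0101/(24.7·0.666) = 6.140×10^-4 K/W
ΣR = 3.362×10^-4 + 2.552 + 6.555×10^-4 + 6.140×10^-4 = 2.554 K/W
Q = ΔT/ΣR = (216 °C − 31.9 °C)/2.554 = 72.1 W

Q = 72.1 W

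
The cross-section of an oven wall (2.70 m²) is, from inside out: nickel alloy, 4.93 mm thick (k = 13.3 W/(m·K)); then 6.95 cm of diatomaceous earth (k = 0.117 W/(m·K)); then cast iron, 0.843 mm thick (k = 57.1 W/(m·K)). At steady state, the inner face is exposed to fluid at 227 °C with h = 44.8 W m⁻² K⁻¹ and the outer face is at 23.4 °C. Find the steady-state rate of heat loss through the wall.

Q = 891 W

Treat each layer as a resistance in series:
  R_conv,in = 1/(hA) = 1/(44.8·2.70) = 0.008267 K/W
  R_nickel alloy = L/(kA) = 0.00493/(13.3·2.70) = 1.373×10^-4 K/W
  R_diatomaceous earth = L/(kA) = 0.0695/(0.117·2.70) = 0.2200 K/W
  R_cast iron = L/(kA) = 8.43×10^-4/(57.1·2.70) = 5.468×10^-6 K/W
ΣR = 0.008267 + 1.373×10^-4 + 0.2200 + 5.468×10^-6 = 0.2284 K/W
Q = ΔT/ΣR = (227 °C − 23.4 °C)/0.2284 = 891 W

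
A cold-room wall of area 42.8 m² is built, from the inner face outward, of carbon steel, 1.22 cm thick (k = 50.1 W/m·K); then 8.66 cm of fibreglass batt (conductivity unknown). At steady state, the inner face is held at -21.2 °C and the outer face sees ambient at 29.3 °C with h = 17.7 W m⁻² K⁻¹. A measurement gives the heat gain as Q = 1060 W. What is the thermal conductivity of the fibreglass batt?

k = 0.0437 W/m·K

ΣR = ΔT/Q = |-21.2 − 29.3|/1060 = 0.04764 K/W
Known resistances:
  R_carbon steel = L/(kA) = 0.0122/(50.1·42.8) = 5.690×10^-6 K/W
  R_conv,out = 1/(hA) = 1/(17.7·42.8) = 0.001320 K/W
R_fibreglass batt = ΣR − ΣR_known = 0.04764 − 0.001326 = 0.04631 K/W
L/(kA) = 0.04631 ⇒ k = 0.0866/(0.04631·42.8) = 0.0437 W/m·K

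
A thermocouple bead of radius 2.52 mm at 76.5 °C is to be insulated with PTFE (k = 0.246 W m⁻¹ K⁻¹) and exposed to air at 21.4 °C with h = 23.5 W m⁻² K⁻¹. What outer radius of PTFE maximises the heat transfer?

r_cr = 2.09 cm

For a sphere, r_cr = 2k_ins/h = 2·0.246/23.5 = 0.0209 m = 2.09 cm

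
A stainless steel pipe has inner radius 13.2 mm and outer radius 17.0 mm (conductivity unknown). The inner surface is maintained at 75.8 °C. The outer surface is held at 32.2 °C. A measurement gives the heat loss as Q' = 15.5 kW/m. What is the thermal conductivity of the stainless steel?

ΣR = ΔT/Q' = |75.8 − 32.2|/15500 = 0.002813 m·K/W
ln(r₂/r₁)/(2πk) = 0.002813 ⇒ k = 0.2530/(2π·0.002813) = 14.3 W/m·K

k = 14.3 W/m·K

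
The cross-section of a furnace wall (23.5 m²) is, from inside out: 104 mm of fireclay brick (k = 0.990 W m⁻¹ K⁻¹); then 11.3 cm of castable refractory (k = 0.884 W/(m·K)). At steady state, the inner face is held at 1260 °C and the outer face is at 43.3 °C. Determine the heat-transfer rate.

Q = 1.23×10^5 W

Series thermal resistances, inner to outer:
  R_fireclay brick = L/(kA) = 0.104/(0.990·23.5) = 0.004470 K/W
  R_castable refractory = L/(kA) = 0.113/(0.884·23.5) = 0.005439 K/W
ΣR = 0.004470 + 0.005439 = 0.009909 K/W
Q = ΔT/ΣR = (1260 °C − 43.3 °C)/0.009909 = 1.23×10^5 W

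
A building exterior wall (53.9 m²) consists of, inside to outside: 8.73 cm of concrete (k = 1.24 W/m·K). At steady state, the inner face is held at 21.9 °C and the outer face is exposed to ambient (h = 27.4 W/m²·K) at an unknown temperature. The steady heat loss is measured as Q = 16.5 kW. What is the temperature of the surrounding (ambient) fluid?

Sum the resistances:
  R_concrete = L/(kA) = 0.0873/(1.24·53.9) = 0.001306 K/W
  R_conv,out = 1/(hA) = 1/(27.4·53.9) = 6.771×10^-4 K/W
ΣR = 0.001983 K/W
ΔT = Q·ΣR = 16500 × 0.001983 = 32.72 K
Heat flows outward, so T_out = T_in − ΔT = 21.9 − 32.72 = -10.8 °C

T_out = -10.8 °C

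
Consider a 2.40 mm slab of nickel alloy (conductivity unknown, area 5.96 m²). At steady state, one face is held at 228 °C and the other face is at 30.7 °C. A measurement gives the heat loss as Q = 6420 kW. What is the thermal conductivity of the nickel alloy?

ΣR = ΔT/Q = |228 − 30.7|/6.42×10^6 = 3.073×10^-5 K/W
L/(kA) = 3.073×10^-5 ⇒ k = 0.00240/(3.073×10^-5·5.96) = 13.1 W/m·K

k = 13.1 W/m·K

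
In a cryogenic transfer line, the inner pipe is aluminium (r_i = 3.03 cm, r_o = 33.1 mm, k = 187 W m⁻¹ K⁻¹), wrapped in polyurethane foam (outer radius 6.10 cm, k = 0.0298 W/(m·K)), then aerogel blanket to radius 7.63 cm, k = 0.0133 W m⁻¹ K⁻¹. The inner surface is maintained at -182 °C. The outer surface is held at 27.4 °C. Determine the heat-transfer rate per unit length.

Q' = 35.2 W/m

Series thermal resistances, inner to outer:
  R'_aluminium = ln(0.0331/0.0303)/(2πk) = 0.08839/(2π·187) = 7.522×10^-5 m·K/W
  R'_polyurethane foam = ln(0.0610/0.0331)/(2πk) = 0.6113/(2π·0.0298) = 3.265 m·K/W
  R'_aerogel blanket = ln(0.0763/0.0610)/(2πk) = 0.2238/(2π·0.0133) = 2.678 m·K/W
ΣR = 7.522×10^-5 + 3.265 + 2.678 = 5.943 m·K/W
Q' = ΔT/ΣR = (-182 °C − 27.4 °C)/5.943 = -35.2 W/m
(Negative Q' ⇒ heat flows inward; heat gain = 35.2 W/m.)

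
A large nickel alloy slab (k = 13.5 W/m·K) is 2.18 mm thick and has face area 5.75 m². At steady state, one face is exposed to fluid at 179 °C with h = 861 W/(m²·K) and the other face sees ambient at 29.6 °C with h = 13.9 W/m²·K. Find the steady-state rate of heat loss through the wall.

Treat each layer as a resistance in series:
  R_conv,in = 1/(hA) = 1/(861·5.75) = 2.020×10^-4 K/W
  R_nickel alloy = L/(kA) = 0.00218/(13.5·5.75) = 2.808×10^-5 K/W
  R_conv,out = 1/(hA) = 1/(13.9·5.75) = 0.01251 K/W
ΣR = 2.020×10^-4 + 2.808×10^-5 + 0.01251 = 0.01274 K/W
Q = ΔT/ΣR = (179 °C − 29.6 °C)/0.01274 = 11700 W

Q = 11.7 kW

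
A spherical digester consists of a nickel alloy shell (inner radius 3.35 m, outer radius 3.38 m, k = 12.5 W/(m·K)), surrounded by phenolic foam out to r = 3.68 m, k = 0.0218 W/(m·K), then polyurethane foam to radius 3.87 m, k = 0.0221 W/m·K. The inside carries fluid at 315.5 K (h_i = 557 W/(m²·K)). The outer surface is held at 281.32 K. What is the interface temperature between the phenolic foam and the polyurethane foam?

Treat each layer as a resistance in series:
  R_conv,in = 1/(4πr²h) = 1/(4π·3.35²·557) = 1.273×10^-5 K/W
  R_nickel alloy = (1/3.35 − 1/3.38)/(4πk) = 0.002649/(4π·12.5) = 1.687×10^-5 K/W
  R_phenolic foam = (1/3.38 − 1/3.68)/(4πk) = 0.02412/(4π·0.0218) = 0.08804 K/W
  R_polyurethane foam = (1/3.68 − 1/3.87)/(4πk) = 0.01334/(4π·0.0221) = 0.04804 K/W
ΣR = 1.273×10^-5 + 1.687×10^-5 + 0.08804 + 0.04804 = 0.1361 K/W
Q = ΔT/ΣR = (315.5 K − 281.32 K)/0.1361 = 251.1 W
From the inner boundary to the phenolic foam/polyurethane foam interface, ΣR_partial = 0.08807 K/W.
T_interface = T_in − Q·ΣR_partial = 315.5 K − (251.1)(0.08807) = 293.4 K

T = 293.4 K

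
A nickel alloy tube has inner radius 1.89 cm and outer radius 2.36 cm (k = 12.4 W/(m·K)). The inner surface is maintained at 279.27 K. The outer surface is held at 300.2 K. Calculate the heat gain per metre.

Q' = 2πk·ΔT/ln(r₂/r₁) = 2π × 12.4 × 20.93 / ln(0.0236/0.0189) = 7340 W/m

Q' = 7340 W/m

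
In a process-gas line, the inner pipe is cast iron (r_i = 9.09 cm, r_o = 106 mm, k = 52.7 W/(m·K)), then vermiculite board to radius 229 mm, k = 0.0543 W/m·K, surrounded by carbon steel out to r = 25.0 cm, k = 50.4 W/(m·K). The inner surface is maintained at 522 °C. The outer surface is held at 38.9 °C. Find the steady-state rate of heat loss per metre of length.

Treat each layer as a resistance in series:
  R'_cast iron = ln(0.106/0.0909)/(2πk) = 0.1537/(2π·52.7) = 4.641×10^-4 m·K/W
  R'_vermiculite board = ln(0.229/0.106)/(2πk) = 0.7703/(2π·0.0543) = 2.258 m·K/W
  R'_carbon steel = ln(0.250/0.229)/(2πk) = 0.08774/(2π·50.4) = 2.771×10^-4 m·K/W
ΣR = 4.641×10^-4 + 2.258 + 2.771×10^-4 = 2.259 m·K/W
Q' = ΔT/ΣR = (522 °C − 38.9 °C)/2.259 = 214 W/m

Q' = 214 W/m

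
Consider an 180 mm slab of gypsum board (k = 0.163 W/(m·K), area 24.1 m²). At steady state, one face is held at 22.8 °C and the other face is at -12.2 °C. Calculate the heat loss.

Q = kA·ΔT/L = 0.163 × 24.1 × |22.8 °C − -12.2 °C| / 0.180 = 764 W

Q = 764 W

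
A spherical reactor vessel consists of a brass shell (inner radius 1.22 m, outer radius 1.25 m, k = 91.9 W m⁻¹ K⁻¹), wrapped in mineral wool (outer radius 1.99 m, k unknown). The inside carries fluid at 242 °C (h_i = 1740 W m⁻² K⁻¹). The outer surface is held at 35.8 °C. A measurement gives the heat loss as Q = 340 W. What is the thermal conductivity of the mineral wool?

ΣR = ΔT/Q = |242 − 35.8|/340 = 0.6065 K/W
Known resistances:
  R_conv,in = 1/(4πr²h) = 1/(4π·1.22²·1740) = 3.073×10^-5 K/W
  R_brass = (1/1.22 − 1/1.25)/(4πk) = 0.01967/(4π·91.9) = 1.703×10^-5 K/W
R_mineral wool = ΣR − ΣR_known = 0.6065 − 4.776×10^-5 = 0.6065 K/W
(1/r₁−1/r₂)/(4πk) = 0.6065 ⇒ k = 0.2975/(4π·0.6065) = 0.0390 W/m·K

k = 0.0390 W/m·K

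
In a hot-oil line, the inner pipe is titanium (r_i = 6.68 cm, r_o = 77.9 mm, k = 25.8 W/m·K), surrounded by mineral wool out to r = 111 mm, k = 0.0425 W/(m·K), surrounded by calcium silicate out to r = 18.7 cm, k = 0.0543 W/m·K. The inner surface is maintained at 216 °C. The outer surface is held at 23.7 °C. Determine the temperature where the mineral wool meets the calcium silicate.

Resistance network (inner→outer):
  R'_titanium = ln(0.0779/0.0668)/(2πk) = 0.1537/(2π·25.8) = 9.483×10^-4 m·K/W
  R'_mineral wool = ln(0.111/0.0779)/(2πk) = 0.3541/(2π·0.0425) = 1.326 m·K/W
  R'_calcium silicate = ln(0.187/0.111)/(2πk) = 0.5216/(2π·0.0543) = 1.529 m·K/W
ΣR = 9.483×10^-4 + 1.326 + 1.529 = 2.856 m·K/W
Q' = ΔT/ΣR = (216 °C − 23.7 °C)/2.856 = 67.33 W/m
From the inner boundary to the mineral wool/calcium silicate interface, ΣR_partial = 1.327 m·K/W.
T_interface = T_in − Q'·ΣR_partial = 216 °C − (67.33)(1.327) = 127 °C

T = 127 °C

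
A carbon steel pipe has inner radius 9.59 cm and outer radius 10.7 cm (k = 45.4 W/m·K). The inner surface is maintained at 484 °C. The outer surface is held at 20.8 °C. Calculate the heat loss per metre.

Q' = 2πk·ΔT/ln(r₂/r₁) = 2π × 45.4 × 463.2 / ln(0.107/0.0959) = 1.21×10^6 W/m

Q' = 1.21×10^6 W/m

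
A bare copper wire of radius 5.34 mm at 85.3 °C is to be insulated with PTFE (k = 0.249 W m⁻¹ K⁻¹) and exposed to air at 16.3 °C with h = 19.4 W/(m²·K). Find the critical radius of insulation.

r_cr = 1.28 cm

For a cylinder, r_cr = k_ins/h = 0.249/19.4 = 0.0128 m = 1.28 cm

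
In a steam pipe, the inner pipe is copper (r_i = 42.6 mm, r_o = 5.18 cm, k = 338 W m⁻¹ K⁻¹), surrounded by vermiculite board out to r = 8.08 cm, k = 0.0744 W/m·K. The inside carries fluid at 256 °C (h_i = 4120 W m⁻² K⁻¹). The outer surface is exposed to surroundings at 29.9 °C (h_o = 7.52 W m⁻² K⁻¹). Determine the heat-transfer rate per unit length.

Q' = 186 W/m

Resistance network (inner→outer):
  R'_conv,in = 1/(2πr h) = 1/(2π·0.0426·4120) = 9.068×10^-4 m·K/W
  R'_copper = ln(0.0518/0.0426)/(2πk) = 0.1955/(2π·338) = 9.207×10^-5 m·K/W
  R'_vermiculite board = ln(0.0808/0.0518)/(2πk) = 0.4446/(2π·0.0744) = 0.9511 m·K/W
  R'_conv,out = 1/(2πr h) = 1/(2π·0.0808·7.52) = 0.2619 m·K/W
ΣR = 9.068×10^-4 + 9.207×10^-5 + 0.9511 + 0.2619 = 1.214 m·K/W
Q' = ΔT/ΣR = (256 °C − 29.9 °C)/1.214 = 186 W/m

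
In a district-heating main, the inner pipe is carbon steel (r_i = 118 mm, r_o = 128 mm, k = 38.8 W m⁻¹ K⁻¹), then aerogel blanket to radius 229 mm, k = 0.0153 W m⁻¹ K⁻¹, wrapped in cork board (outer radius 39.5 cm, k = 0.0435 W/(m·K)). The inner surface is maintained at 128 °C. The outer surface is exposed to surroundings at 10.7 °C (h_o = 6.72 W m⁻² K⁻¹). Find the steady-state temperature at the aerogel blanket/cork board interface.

T = 40.4 °C

Series thermal resistances, inner to outer:
  R'_carbon steel = ln(0.128/0.118)/(2πk) = 0.08135/(2π·38.8) = 3.337×10^-4 m·K/W
  R'_aerogel blanket = ln(0.229/0.128)/(2πk) = 0.5817/(2π·0.0153) = 6.051 m·K/W
  R'_cork board = ln(0.395/0.229)/(2πk) = 0.5452/(2π·0.0435) = 1.995 m·K/W
  R'_conv,out = 1/(2πr h) = 1/(2π·0.395·6.72) = 0.05996 m·K/W
ΣR = 3.337×10^-4 + 6.051 + 1.995 + 0.05996 = 8.106 m·K/W
Q' = ΔT/ΣR = (128 °C − 10.7 °C)/8.106 = 14.47 W/m
From the inner boundary to the aerogel blanket/cork board interface, ΣR_partial = 6.051 m·K/W.
T_interface = T_in − Q'·ΣR_partial = 128 °C − (14.47)(6.051) = 40.4 °C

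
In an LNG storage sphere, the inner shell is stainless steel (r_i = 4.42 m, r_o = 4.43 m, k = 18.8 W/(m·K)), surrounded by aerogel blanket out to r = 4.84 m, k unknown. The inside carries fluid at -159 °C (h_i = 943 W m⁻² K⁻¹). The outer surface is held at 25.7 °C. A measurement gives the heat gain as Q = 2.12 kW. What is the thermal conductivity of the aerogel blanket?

ΣR = ΔT/Q = |-159 − 25.7|/2120 = 0.08712 K/W
Known resistances:
  R_conv,in = 1/(4πr²h) = 1/(4π·4.42²·943) = 4.320×10^-6 K/W
  R_stainless steel = (1/4.42 − 1/4.43)/(4πk) = 5.107×10^-4/(4π·18.8) = 2.162×10^-6 K/W
R_aerogel blanket = ΣR − ΣR_known = 0.08712 − 6.482×10^-6 = 0.08711 K/W
(1/r₁−1/r₂)/(4πk) = 0.08711 ⇒ k = 0.01912/(4π·0.08711) = 0.0175 W/m·K

k = 0.0175 W/m·K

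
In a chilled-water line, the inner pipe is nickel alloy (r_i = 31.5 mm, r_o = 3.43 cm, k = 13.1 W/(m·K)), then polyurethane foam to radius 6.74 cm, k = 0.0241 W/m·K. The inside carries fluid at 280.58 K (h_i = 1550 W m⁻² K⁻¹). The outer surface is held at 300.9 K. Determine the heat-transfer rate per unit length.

Q' = 4.55 W/m

Treat each layer as a resistance in series:
  R'_conv,in = 1/(2πr h) = 1/(2π·0.0315·1550) = 0.003260 m·K/W
  R'_nickel alloy = ln(0.0343/0.0315)/(2πk) = 0.08516/(2π·13.1) = 0.001035 m·K/W
  R'_polyurethane foam = ln(0.0674/0.0343)/(2πk) = 0.6755/(2π·0.0241) = 4.461 m·K/W
ΣR = 0.003260 + 0.001035 + 4.461 = 4.465 m·K/W
Q' = ΔT/ΣR = (280.58 K − 300.9 K)/4.465 = -4.55 W/m
(Negative Q' ⇒ heat flows inward; heat gain = 4.55 W/m.)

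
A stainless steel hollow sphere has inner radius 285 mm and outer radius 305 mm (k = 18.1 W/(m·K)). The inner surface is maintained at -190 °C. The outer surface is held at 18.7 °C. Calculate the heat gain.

Q = 2.06×10^5 W

Q = 4πk·ΔT/(1/r₁ − 1/r₂) = 4π × 18.1 × 208.7 / (1/0.285 − 1/0.305) = 2.06×10^5 W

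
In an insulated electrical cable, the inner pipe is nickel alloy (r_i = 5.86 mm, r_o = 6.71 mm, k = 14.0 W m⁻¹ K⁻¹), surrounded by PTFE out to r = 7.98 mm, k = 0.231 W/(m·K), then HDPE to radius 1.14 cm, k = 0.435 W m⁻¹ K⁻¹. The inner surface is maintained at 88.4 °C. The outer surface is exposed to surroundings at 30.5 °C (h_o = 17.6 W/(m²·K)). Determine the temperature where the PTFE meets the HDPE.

T = 81.7 °C

Resistance network (inner→outer):
  R'_nickel alloy = ln(0.00671/0.00586)/(2πk) = 0.1354/(2π·14.0) = 0.001540 m·K/W
  R'_PTFE = ln(0.00798/0.00671)/(2πk) = 0.1733/(2π·0.231) = 0.1194 m·K/W
  R'_HDPE = ln(0.0114/0.00798)/(2πk) = 0.3567/(2π·0.435) = 0.1305 m·K/W
  R'_conv,out = 1/(2πr h) = 1/(2π·0.0114·17.6) = 0.7932 m·K/W
ΣR = 0.001540 + 0.1194 + 0.1305 + 0.7932 = 1.045 m·K/W
Q' = ΔT/ΣR = (88.4 °C − 30.5 °C)/1.045 = 55.41 W/m
From the inner boundary to the PTFE/HDPE interface, ΣR_partial = 0.1209 m·K/W.
T_interface = T_in − Q'·ΣR_partial = 88.4 °C − (55.41)(0.1209) = 81.7 °C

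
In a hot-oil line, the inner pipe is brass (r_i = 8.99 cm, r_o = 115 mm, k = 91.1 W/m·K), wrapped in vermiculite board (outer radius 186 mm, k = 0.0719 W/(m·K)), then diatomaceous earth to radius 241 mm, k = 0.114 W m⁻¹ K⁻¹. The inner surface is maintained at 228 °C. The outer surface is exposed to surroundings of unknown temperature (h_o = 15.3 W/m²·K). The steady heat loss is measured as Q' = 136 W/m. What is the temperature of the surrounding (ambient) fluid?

Sum the resistances:
  R'_brass = ln(0.115/0.0899)/(2πk) = 0.2462/(2π·91.1) = 4.302×10^-4 m·K/W
  R'_vermiculite board = ln(0.186/0.115)/(2πk) = 0.4808/(2π·0.0719) = 1.064 m·K/W
  R'_diatomaceous earth = ln(0.241/0.186)/(2πk) = 0.2591/(2π·0.114) = 0.3617 m·K/W
  R'_conv,out = 1/(2πr h) = 1/(2π·0.241·15.3) = 0.04316 m·K/W
ΣR = 1.470 m·K/W
ΔT = Q'·ΣR = 136 × 1.470 = 199.9 K
Heat flows outward, so T_out = T_in − ΔT = 228 − 199.9 = 28.1 °C

T_out = 28.1 °C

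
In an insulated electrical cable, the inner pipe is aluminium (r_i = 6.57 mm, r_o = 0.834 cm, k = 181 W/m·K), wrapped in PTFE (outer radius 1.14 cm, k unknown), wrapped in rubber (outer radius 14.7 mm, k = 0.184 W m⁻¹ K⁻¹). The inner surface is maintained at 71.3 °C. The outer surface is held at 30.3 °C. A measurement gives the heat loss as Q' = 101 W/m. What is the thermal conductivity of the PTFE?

k = 0.268 W/m·K

ΣR = ΔT/Q' = |71.3 − 30.3|/101 = 0.4059 m·K/W
Known resistances:
  R'_aluminium = ln(0.00834/0.00657)/(2πk) = 0.2385/(2π·181) = 2.098×10^-4 m·K/W
  R'_rubber = ln(0.0147/0.0114)/(2πk) = 0.2542/(2π·0.184) = 0.2199 m·K/W
R_PTFE = ΣR − ΣR_known = 0.4059 − 0.2201 = 0.1858 m·K/W
ln(r₂/r₁)/(2πk) = 0.1858 ⇒ k = 0.3126/(2π·0.1858) = 0.268 W/m·K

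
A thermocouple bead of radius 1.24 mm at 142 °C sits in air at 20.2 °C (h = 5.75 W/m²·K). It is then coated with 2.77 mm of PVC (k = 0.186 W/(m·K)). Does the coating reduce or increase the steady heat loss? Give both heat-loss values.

increases: 0.0135 → 0.111 W

Critical radius for a sphere: r_cr = 2k/h = 0.0647 m = 6.47 cm.
Outer radius after coating: r₂ = 0.00124 + 0.00277 = 0.00401 m.
Since r₁ < r_cr and r₂ ≤ r_cr, the coating moves toward the maximum at r_cr — heat loss rises.
Bare: R = 1/(4πr₁²h) = 9001 K/W; Q = 121.8/9001 = 0.0135 W.
Coated: R = R_cond + R_conv = 1099 K/W; Q = 121.8/1099 = 0.111 W.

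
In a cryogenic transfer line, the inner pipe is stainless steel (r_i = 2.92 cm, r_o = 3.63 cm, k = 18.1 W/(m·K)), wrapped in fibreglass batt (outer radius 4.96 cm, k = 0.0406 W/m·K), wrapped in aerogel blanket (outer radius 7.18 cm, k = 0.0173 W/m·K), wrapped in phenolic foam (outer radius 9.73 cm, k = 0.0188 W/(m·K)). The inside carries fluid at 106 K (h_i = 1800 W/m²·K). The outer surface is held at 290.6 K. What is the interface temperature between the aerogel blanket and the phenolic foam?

T = 224.7 K

Resistance network (inner→outer):
  R'_conv,in = 1/(2πr h) = 1/(2π·0.0292·1800) = 0.003028 m·K/W
  R'_stainless steel = ln(0.0363/0.0292)/(2πk) = 0.2176/(2π·18.1) = 0.001914 m·K/W
  R'_fibreglass batt = ln(0.0496/0.0363)/(2πk) = 0.3122/(2π·0.0406) = 1.224 m·K/W
  R'_aerogel blanket = ln(0.0718/0.0496)/(2πk) = 0.3699/(2π·0.0173) = 3.403 m·K/W
  R'_phenolic foam = ln(0.0973/0.0718)/(2πk) = 0.3039/(2π·0.0188) = 2.573 m·K/W
ΣR = 0.003028 + 0.001914 + 1.224 + 3.403 + 2.573 = 7.205 m·K/W
Q' = ΔT/ΣR = (106 K − 290.6 K)/7.205 = -25.62 W/m
From the inner boundary to the aerogel blanket/phenolic foam interface, ΣR_partial = 4.632 m·K/W.
T_interface = T_in − Q'·ΣR_partial = 106 K − (-25.62)(4.632) = 224.7 K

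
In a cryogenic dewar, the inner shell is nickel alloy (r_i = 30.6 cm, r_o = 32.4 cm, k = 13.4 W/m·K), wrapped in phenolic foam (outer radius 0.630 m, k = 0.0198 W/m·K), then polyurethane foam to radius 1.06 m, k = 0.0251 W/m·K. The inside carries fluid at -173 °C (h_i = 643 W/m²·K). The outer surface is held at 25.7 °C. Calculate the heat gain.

Treat each layer as a resistance in series:
  R_conv,in = 1/(4πr²h) = 1/(4π·0.306²·643) = 0.001322 K/W
  R_nickel alloy = (1/0.306 − 1/0.324)/(4πk) = 0.1816/(4π·13.4) = 0.001078 K/W
  R_phenolic foam = (1/0.324 − 1/0.630)/(4πk) = 1.499/(4π·0.0198) = 6.025 K/W
  R_polyurethane foam = (1/0.630 − 1/1.06)/(4πk) = 0.6439/(4π·0.0251) = 2.041 K/W
ΣR = 0.001322 + 0.001078 + 6.025 + 2.041 = 8.068 K/W
Q = ΔT/ΣR = (-173 °C − 25.7 °C)/8.068 = -24.6 W
(Negative Q ⇒ heat flows inward; heat gain = 24.6 W.)

Q = 24.6 W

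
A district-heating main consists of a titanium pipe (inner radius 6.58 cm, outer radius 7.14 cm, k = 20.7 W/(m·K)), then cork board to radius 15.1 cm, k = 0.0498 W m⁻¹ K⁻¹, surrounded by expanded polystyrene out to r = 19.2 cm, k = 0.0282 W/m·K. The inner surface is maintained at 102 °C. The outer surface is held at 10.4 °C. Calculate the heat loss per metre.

Treat each layer as a resistance in series:
  R'_titanium = ln(0.0714/0.0658)/(2πk) = 0.08168/(2π·20.7) = 6.280×10^-4 m·K/W
  R'_cork board = ln(0.151/0.0714)/(2πk) = 0.7490/(2π·0.0498) = 2.394 m·K/W
  R'_expanded polystyrene = ln(0.192/0.151)/(2πk) = 0.2402/(2π·0.0282) = 1.356 m·K/W
ΣR = 6.280×10^-4 + 2.394 + 1.356 = 3.751 m·K/W
Q' = ΔT/ΣR = (102 °C − 10.4 °C)/3.751 = 24.4 W/m

Q' = 24.4 W/m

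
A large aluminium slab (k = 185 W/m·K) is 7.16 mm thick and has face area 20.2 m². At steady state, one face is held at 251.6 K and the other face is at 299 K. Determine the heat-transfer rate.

Q = kA·ΔT/L = 185 × 20.2 × |251.6 K − 299 K| / 0.00716 = 2.47×10^7 W

Q = 24700 kW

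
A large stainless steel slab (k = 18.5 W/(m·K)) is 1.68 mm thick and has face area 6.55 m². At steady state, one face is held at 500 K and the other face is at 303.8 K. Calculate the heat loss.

Q = 14200 kW

Q = kA·ΔT/L = 18.5 × 6.55 × |500 K − 303.8 K| / 0.00168 = 1.42×10^7 W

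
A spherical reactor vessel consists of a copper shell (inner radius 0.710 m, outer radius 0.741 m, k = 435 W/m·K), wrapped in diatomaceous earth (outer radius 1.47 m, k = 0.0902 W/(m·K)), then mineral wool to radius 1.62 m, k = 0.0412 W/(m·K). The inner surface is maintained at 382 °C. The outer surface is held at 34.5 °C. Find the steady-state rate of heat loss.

Q = 488 W

Resistance network (inner→outer):
  R_copper = (1/0.710 − 1/0.741)/(4πk) = 0.05892/(4π·435) = 1.078×10^-5 K/W
  R_diatomaceous earth = (1/0.741 − 1/1.47)/(4πk) = 0.6693/(4π·0.0902) = 0.5904 K/W
  R_mineral wool = (1/1.47 − 1/1.62)/(4πk) = 0.06299/(4π·0.0412) = 0.1217 K/W
ΣR = 1.078×10^-5 + 0.5904 + 0.1217 = 0.7121 K/W
Q = ΔT/ΣR = (382 °C − 34.5 °C)/0.7121 = 488 W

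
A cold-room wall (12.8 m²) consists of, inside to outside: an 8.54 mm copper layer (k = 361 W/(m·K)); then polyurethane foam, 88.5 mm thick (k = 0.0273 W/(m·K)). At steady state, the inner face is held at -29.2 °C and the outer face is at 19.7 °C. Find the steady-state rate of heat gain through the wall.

Series thermal resistances, inner to outer:
  R_copper = L/(kA) = 0.00854/(361·12.8) = 1.848×10^-6 K/W
  R_polyurethane foam = L/(kA) = 0.0885/(0.0273·12.8) = 0.2533 K/W
ΣR = 1.848×10^-6 + 0.2533 = 0.2533 K/W
Q = ΔT/ΣR = (-29.2 °C − 19.7 °C)/0.2533 = -193 W
(Negative Q ⇒ heat flows inward; heat gain = 193 W.)

Q = 193 W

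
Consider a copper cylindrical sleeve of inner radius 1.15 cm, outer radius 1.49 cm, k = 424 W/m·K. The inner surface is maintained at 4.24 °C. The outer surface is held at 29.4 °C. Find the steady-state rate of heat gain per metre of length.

Q' = 259 kW/m

Q' = 2πk·ΔT/ln(r₂/r₁) = 2π × 424 × 25.16 / ln(0.0149/0.0115) = 2.59×10^5 W/m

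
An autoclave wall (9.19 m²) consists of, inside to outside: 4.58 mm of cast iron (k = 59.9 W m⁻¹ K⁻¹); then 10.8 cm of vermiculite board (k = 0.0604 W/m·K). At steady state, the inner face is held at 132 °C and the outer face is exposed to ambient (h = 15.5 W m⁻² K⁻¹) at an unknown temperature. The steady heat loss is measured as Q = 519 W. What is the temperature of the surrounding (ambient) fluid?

Sum the resistances:
  R_cast iron = L/(kA) = 0.00458/(59.9·9.19) = 8.320×10^-6 K/W
  R_vermiculite board = L/(kA) = 0.108/(0.0604·9.19) = 0.1946 K/W
  R_conv,out = 1/(hA) = 1/(15.5·9.19) = 0.007020 K/W
ΣR = 0.2016 K/W
ΔT = Q·ΣR = 519 × 0.2016 = 104.6 K
Heat flows outward, so T_out = T_in − ΔT = 132 − 104.6 = 27.4 °C

T_out = 27.4 °C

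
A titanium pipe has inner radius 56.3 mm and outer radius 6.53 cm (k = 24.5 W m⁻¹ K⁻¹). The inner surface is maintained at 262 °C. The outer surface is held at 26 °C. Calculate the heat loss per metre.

Q' = 2πk·ΔT/ln(r₂/r₁) = 2π × 24.5 × 236 / ln(0.0653/0.0563) = 2.45×10^5 W/m

Q' = 2.45×10^5 W/m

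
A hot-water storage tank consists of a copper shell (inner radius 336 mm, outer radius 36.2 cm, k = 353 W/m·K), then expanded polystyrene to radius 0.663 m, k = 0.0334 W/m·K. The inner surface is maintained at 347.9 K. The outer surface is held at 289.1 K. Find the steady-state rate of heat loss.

Treat each layer as a resistance in series:
  R_copper = (1/0.336 − 1/0.362)/(4πk) = 0.2138/(4π·353) = 4.819×10^-5 K/W
  R_expanded polystyrene = (1/0.362 − 1/0.663)/(4πk) = 1.254/(4π·0.0334) = 2.988 K/W
ΣR = 4.819×10^-5 + 2.988 = 2.988 K/W
Q = ΔT/ΣR = (347.9 K − 289.1 K)/2.988 = 19.7 W

Q = 19.7 W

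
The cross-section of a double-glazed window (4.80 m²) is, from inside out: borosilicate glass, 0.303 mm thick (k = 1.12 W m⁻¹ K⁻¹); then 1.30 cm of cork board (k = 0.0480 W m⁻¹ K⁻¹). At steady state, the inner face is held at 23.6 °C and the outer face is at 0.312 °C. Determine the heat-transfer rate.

Q = 412 W

Series thermal resistances, inner to outer:
  R_borosilicate glass = L/(kA) = 3.03×10^-4/(1.12·4.80) = 5.636×10^-5 K/W
  R_cork board = L/(kA) = 0.0130/(0.0480·4.80) = 0.05642 K/W
ΣR = 5.636×10^-5 + 0.05642 = 0.05648 K/W
Q = ΔT/ΣR = (23.6 °C − 0.312 °C)/0.05648 = 412 W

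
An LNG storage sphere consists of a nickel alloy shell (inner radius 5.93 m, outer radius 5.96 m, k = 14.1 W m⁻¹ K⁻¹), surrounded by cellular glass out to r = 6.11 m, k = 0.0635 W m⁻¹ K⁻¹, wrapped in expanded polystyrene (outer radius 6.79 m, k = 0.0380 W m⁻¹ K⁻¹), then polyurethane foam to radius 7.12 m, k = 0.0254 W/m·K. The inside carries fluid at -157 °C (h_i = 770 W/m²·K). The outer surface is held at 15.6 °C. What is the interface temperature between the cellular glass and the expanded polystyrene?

T = -142 °C

Resistance network (inner→outer):
  R_conv,in = 1/(4πr²h) = 1/(4π·5.93²·770) = 2.939×10^-6 K/W
  R_nickel alloy = (1/5.93 − 1/5.96)/(4πk) = 8.488×10^-4/(4π·14.1) = 4.791×10^-6 K/W
  R_cellular glass = (1/5.96 − 1/6.11)/(4πk) = 0.004119/(4π·0.0635) = 0.005162 K/W
  R_expanded polystyrene = (1/6.11 − 1/6.79)/(4πk) = 0.01639/(4π·0.0380) = 0.03432 K/W
  R_polyurethane foam = (1/6.79 − 1/7.12)/(4πk) = 0.006826/(4π·0.0254) = 0.02139 K/W
ΣR = 2.939×10^-6 + 4.791×10^-6 + 0.005162 + 0.03432 + 0.02139 = 0.06088 K/W
Q = ΔT/ΣR = (-157 °C − 15.6 °C)/0.06088 = -2835 W
From the inner boundary to the cellular glass/expanded polystyrene interface, ΣR_partial = 0.005170 K/W.
T_interface = T_in − Q·ΣR_partial = -157 °C − (-2835)(0.005170) = -142 °C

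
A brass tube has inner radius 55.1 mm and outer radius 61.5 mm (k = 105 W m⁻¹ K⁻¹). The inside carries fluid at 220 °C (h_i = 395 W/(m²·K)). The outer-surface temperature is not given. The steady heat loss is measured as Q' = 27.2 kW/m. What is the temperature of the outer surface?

Series resistances:
  R'_conv,in = 1/(2πr h) = 1/(2π·0.0551·395) = 0.007313 m·K/W
  R'_brass = ln(0.0615/0.0551)/(2πk) = 0.1099/(2π·105) = 1.666×10^-4 m·K/W
ΣR = 0.007479 m·K/W
ΔT = Q'·ΣR = 27200 × 0.007479 = 203.4 K
Heat flows outward, so T_out = T_in − ΔT = 220 − 203.4 = 16.6 °C

T_out = 16.6 °C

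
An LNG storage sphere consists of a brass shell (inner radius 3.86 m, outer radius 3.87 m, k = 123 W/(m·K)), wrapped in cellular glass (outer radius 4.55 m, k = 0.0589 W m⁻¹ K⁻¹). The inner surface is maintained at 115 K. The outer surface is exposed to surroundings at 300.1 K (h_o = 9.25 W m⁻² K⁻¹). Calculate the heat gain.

Series thermal resistances, inner to outer:
  R_brass = (1/3.86 − 1/3.87)/(4πk) = 6.694×10^-4/(4π·123) = 4.331×10^-7 K/W
  R_cellular glass = (1/3.87 − 1/4.55)/(4πk) = 0.03862/(4π·0.0589) = 0.05217 K/W
  R_conv,out = 1/(4πr²h) = 1/(4π·4.55²·9.25) = 4.156×10^-4 K/W
ΣR = 4.331×10^-7 + 0.05217 + 4.156×10^-4 = 0.05259 K/W
Q = ΔT/ΣR = (115 K − 300.1 K)/0.05259 = -3520 W
(Negative Q ⇒ heat flows inward; heat gain = 3520 W.)

Q = 3.52 kW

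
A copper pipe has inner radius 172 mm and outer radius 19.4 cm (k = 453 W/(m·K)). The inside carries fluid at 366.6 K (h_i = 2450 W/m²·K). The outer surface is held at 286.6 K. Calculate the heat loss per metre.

Series thermal resistances, inner to outer:
  R'_conv,in = 1/(2πr h) = 1/(2π·0.172·2450) = 3.777×10^-4 m·K/W
  R'_copper = ln(0.194/0.172)/(2πk) = 0.1204/(2π·453) = 4.229×10^-5 m·K/W
ΣR = 3.777×10^-4 + 4.229×10^-5 = 4.200×10^-4 m·K/W
Q' = ΔT/ΣR = (366.6 K − 286.6 K)/4.200×10^-4 = 1.90×10^5 W/m

Q' = 190 kW/m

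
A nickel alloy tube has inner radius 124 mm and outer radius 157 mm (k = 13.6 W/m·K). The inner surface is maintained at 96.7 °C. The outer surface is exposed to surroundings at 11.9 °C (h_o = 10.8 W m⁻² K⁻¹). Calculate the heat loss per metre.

Resistance network (inner→outer):
  R'_nickel alloy = ln(0.157/0.124)/(2πk) = 0.2360/(2π·13.6) = 0.002761 m·K/W
  R'_conv,out = 1/(2πr h) = 1/(2π·0.157·10.8) = 0.09386 m·K/W
ΣR = 0.002761 + 0.09386 = 0.09662 m·K/W
Q' = ΔT/ΣR = (96.7 °C − 11.9 °C)/0.09662 = 878 W/m

Q' = 878 W/m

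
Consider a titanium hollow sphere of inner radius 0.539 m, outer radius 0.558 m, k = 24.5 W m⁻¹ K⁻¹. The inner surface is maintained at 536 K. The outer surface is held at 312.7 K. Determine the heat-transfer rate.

Q = 4πk·ΔT/(1/r₁ − 1/r₂) = 4π × 24.5 × 223.3 / (1/0.539 − 1/0.558) = 1.09×10^6 W

Q = 1090 kW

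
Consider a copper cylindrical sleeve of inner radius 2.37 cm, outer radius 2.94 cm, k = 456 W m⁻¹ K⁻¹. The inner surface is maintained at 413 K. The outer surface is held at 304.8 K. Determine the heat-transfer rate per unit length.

Q' = 1440 kW/m

Q' = 2πk·ΔT/ln(r₂/r₁) = 2π × 456 × 108.2 / ln(0.0294/0.0237) = 1.44×10^6 W/m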